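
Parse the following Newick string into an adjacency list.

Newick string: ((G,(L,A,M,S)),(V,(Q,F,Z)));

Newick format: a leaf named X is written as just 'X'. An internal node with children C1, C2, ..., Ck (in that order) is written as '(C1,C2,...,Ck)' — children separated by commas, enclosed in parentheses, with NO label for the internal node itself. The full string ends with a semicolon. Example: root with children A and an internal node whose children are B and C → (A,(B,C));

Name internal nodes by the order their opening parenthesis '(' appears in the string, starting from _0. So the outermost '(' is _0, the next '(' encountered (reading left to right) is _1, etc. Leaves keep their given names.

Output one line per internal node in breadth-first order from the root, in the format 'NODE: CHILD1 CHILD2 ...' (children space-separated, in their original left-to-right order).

Input: ((G,(L,A,M,S)),(V,(Q,F,Z)));
Scanning left-to-right, naming '(' by encounter order:
  pos 0: '(' -> open internal node _0 (depth 1)
  pos 1: '(' -> open internal node _1 (depth 2)
  pos 4: '(' -> open internal node _2 (depth 3)
  pos 12: ')' -> close internal node _2 (now at depth 2)
  pos 13: ')' -> close internal node _1 (now at depth 1)
  pos 15: '(' -> open internal node _3 (depth 2)
  pos 18: '(' -> open internal node _4 (depth 3)
  pos 24: ')' -> close internal node _4 (now at depth 2)
  pos 25: ')' -> close internal node _3 (now at depth 1)
  pos 26: ')' -> close internal node _0 (now at depth 0)
Total internal nodes: 5
BFS adjacency from root:
  _0: _1 _3
  _1: G _2
  _3: V _4
  _2: L A M S
  _4: Q F Z

Answer: _0: _1 _3
_1: G _2
_3: V _4
_2: L A M S
_4: Q F Z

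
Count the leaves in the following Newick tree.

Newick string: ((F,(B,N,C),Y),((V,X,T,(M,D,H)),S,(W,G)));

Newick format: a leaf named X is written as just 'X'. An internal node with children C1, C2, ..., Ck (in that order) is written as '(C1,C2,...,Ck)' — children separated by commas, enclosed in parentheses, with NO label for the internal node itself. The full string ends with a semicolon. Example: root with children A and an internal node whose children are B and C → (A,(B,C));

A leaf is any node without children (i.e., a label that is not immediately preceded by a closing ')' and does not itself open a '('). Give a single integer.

Answer: 14

Derivation:
Newick: ((F,(B,N,C),Y),((V,X,T,(M,D,H)),S,(W,G)));
Scan left-to-right; a leaf is any maximal label run not followed by '(':
  pos 2: leaf 'F' → count = 1
  pos 5: leaf 'B' → count = 2
  pos 7: leaf 'N' → count = 3
  pos 9: leaf 'C' → count = 4
  pos 12: leaf 'Y' → count = 5
  pos 17: leaf 'V' → count = 6
  pos 19: leaf 'X' → count = 7
  pos 21: leaf 'T' → count = 8
  pos 24: leaf 'M' → count = 9
  pos 26: leaf 'D' → count = 10
  pos 28: leaf 'H' → count = 11
  pos 32: leaf 'S' → count = 12
  pos 35: leaf 'W' → count = 13
  pos 37: leaf 'G' → count = 14
Total leaves: 14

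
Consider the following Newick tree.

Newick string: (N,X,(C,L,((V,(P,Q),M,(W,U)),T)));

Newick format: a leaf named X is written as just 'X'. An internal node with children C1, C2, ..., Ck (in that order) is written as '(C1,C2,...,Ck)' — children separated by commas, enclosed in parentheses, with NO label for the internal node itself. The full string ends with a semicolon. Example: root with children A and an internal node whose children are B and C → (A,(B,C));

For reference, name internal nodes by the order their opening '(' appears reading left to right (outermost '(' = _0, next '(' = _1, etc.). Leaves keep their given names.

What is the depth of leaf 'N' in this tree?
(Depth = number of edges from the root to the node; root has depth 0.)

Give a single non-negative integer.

Answer: 1

Derivation:
Newick: (N,X,(C,L,((V,(P,Q),M,(W,U)),T)));
Naming internals by '(' encounter order: outermost '(' = _0, next = _1, ...
Query node: N
Path from root: _0 -> N
Depth of N: 1 (number of edges from root)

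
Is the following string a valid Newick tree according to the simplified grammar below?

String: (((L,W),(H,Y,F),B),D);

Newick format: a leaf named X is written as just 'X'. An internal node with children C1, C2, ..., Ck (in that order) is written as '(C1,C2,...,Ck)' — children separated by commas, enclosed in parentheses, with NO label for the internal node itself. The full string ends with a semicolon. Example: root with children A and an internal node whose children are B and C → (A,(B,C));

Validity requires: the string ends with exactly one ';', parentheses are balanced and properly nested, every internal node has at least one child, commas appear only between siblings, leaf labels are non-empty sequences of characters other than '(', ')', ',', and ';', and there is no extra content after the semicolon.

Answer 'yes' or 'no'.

Input: (((L,W),(H,Y,F),B),D);
Paren balance: 4 '(' vs 4 ')' OK
Ends with single ';': True
Full parse: OK
Valid: True

Answer: yes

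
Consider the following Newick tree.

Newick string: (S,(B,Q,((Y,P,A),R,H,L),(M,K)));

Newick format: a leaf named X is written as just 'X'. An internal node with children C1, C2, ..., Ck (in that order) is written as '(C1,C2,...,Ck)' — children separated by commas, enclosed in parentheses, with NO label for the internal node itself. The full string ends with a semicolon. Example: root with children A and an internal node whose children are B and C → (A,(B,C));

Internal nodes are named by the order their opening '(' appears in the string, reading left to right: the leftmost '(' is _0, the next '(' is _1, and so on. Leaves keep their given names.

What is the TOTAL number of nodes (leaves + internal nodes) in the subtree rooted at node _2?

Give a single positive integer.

Newick: (S,(B,Q,((Y,P,A),R,H,L),(M,K)));
Locate _2: it is the '(' at position 8 (the 3rd '(' reading left to right).
Query: subtree rooted at _2
_2: subtree_size = 1 + 7
  _3: subtree_size = 1 + 3
    Y: subtree_size = 1 + 0
    P: subtree_size = 1 + 0
    A: subtree_size = 1 + 0
  R: subtree_size = 1 + 0
  H: subtree_size = 1 + 0
  L: subtree_size = 1 + 0
Total subtree size of _2: 8

Answer: 8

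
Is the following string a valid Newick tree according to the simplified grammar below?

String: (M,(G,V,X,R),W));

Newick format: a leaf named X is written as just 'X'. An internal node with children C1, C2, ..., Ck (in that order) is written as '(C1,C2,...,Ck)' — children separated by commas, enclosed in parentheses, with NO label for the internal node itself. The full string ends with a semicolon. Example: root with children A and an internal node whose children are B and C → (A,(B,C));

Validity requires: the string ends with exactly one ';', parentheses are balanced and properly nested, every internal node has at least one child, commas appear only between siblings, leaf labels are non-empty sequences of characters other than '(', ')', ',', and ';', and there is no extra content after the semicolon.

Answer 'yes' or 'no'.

Input: (M,(G,V,X,R),W));
Paren balance: 2 '(' vs 3 ')' MISMATCH
Ends with single ';': True
Full parse: FAILS (extra content after tree at pos 15)
Valid: False

Answer: no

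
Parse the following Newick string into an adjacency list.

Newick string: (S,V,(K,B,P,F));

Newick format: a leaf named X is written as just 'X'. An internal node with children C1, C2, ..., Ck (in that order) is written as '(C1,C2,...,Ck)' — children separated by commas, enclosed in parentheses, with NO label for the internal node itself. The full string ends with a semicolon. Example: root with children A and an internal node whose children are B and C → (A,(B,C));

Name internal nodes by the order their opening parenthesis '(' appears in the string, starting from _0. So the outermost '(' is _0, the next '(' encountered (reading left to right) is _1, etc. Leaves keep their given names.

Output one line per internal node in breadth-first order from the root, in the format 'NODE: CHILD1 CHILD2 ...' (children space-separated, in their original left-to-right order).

Answer: _0: S V _1
_1: K B P F

Derivation:
Input: (S,V,(K,B,P,F));
Scanning left-to-right, naming '(' by encounter order:
  pos 0: '(' -> open internal node _0 (depth 1)
  pos 5: '(' -> open internal node _1 (depth 2)
  pos 13: ')' -> close internal node _1 (now at depth 1)
  pos 14: ')' -> close internal node _0 (now at depth 0)
Total internal nodes: 2
BFS adjacency from root:
  _0: S V _1
  _1: K B P F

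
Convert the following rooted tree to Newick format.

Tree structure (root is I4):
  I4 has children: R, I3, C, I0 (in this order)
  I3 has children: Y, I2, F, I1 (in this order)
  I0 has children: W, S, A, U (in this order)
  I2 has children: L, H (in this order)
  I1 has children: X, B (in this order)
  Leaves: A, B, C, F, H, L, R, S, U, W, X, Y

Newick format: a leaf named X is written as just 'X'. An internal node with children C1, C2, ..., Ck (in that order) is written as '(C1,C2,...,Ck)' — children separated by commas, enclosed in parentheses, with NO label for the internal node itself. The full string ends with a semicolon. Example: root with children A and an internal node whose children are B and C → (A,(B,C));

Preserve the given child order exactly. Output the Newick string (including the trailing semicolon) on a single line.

Answer: (R,(Y,(L,H),F,(X,B)),C,(W,S,A,U));

Derivation:
internal I4 with children ['R', 'I3', 'C', 'I0']
  leaf 'R' → 'R'
  internal I3 with children ['Y', 'I2', 'F', 'I1']
    leaf 'Y' → 'Y'
    internal I2 with children ['L', 'H']
      leaf 'L' → 'L'
      leaf 'H' → 'H'
    → '(L,H)'
    leaf 'F' → 'F'
    internal I1 with children ['X', 'B']
      leaf 'X' → 'X'
      leaf 'B' → 'B'
    → '(X,B)'
  → '(Y,(L,H),F,(X,B))'
  leaf 'C' → 'C'
  internal I0 with children ['W', 'S', 'A', 'U']
    leaf 'W' → 'W'
    leaf 'S' → 'S'
    leaf 'A' → 'A'
    leaf 'U' → 'U'
  → '(W,S,A,U)'
→ '(R,(Y,(L,H),F,(X,B)),C,(W,S,A,U))'
Final: (R,(Y,(L,H),F,(X,B)),C,(W,S,A,U));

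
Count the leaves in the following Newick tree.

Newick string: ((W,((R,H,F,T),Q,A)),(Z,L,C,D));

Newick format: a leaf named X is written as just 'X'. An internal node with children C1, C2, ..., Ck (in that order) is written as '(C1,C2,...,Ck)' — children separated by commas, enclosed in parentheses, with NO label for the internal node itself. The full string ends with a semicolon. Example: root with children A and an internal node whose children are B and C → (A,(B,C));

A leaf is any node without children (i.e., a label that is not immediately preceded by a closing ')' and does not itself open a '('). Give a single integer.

Newick: ((W,((R,H,F,T),Q,A)),(Z,L,C,D));
Scan left-to-right; a leaf is any maximal label run not followed by '(':
  pos 2: leaf 'W' → count = 1
  pos 6: leaf 'R' → count = 2
  pos 8: leaf 'H' → count = 3
  pos 10: leaf 'F' → count = 4
  pos 12: leaf 'T' → count = 5
  pos 15: leaf 'Q' → count = 6
  pos 17: leaf 'A' → count = 7
  pos 22: leaf 'Z' → count = 8
  pos 24: leaf 'L' → count = 9
  pos 26: leaf 'C' → count = 10
  pos 28: leaf 'D' → count = 11
Total leaves: 11

Answer: 11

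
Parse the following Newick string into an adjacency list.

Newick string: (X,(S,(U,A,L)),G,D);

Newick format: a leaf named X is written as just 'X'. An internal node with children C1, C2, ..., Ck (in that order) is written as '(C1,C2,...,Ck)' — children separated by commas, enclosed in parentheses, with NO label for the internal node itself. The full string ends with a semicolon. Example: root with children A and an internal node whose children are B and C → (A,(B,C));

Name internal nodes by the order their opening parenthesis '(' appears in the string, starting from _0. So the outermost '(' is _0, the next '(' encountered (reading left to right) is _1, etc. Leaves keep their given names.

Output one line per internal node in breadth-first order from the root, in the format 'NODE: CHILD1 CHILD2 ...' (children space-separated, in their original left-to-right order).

Input: (X,(S,(U,A,L)),G,D);
Scanning left-to-right, naming '(' by encounter order:
  pos 0: '(' -> open internal node _0 (depth 1)
  pos 3: '(' -> open internal node _1 (depth 2)
  pos 6: '(' -> open internal node _2 (depth 3)
  pos 12: ')' -> close internal node _2 (now at depth 2)
  pos 13: ')' -> close internal node _1 (now at depth 1)
  pos 18: ')' -> close internal node _0 (now at depth 0)
Total internal nodes: 3
BFS adjacency from root:
  _0: X _1 G D
  _1: S _2
  _2: U A L

Answer: _0: X _1 G D
_1: S _2
_2: U A L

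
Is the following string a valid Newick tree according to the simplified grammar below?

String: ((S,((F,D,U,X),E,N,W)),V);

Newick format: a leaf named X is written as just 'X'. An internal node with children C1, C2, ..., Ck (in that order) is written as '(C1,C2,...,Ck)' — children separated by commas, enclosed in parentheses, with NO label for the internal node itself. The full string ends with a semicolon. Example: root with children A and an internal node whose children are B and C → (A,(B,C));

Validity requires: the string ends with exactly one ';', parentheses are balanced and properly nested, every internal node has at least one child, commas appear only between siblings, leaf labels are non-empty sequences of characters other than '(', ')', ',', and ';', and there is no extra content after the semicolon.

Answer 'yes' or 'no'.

Input: ((S,((F,D,U,X),E,N,W)),V);
Paren balance: 4 '(' vs 4 ')' OK
Ends with single ';': True
Full parse: OK
Valid: True

Answer: yes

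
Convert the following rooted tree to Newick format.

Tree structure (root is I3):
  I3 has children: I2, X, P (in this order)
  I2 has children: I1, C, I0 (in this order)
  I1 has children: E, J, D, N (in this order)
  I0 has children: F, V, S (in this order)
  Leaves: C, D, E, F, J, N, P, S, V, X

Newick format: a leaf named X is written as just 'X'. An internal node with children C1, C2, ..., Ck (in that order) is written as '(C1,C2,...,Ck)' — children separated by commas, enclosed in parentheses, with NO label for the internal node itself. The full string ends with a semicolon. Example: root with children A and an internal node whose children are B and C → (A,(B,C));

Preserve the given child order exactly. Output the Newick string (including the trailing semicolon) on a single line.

internal I3 with children ['I2', 'X', 'P']
  internal I2 with children ['I1', 'C', 'I0']
    internal I1 with children ['E', 'J', 'D', 'N']
      leaf 'E' → 'E'
      leaf 'J' → 'J'
      leaf 'D' → 'D'
      leaf 'N' → 'N'
    → '(E,J,D,N)'
    leaf 'C' → 'C'
    internal I0 with children ['F', 'V', 'S']
      leaf 'F' → 'F'
      leaf 'V' → 'V'
      leaf 'S' → 'S'
    → '(F,V,S)'
  → '((E,J,D,N),C,(F,V,S))'
  leaf 'X' → 'X'
  leaf 'P' → 'P'
→ '(((E,J,D,N),C,(F,V,S)),X,P)'
Final: (((E,J,D,N),C,(F,V,S)),X,P);

Answer: (((E,J,D,N),C,(F,V,S)),X,P);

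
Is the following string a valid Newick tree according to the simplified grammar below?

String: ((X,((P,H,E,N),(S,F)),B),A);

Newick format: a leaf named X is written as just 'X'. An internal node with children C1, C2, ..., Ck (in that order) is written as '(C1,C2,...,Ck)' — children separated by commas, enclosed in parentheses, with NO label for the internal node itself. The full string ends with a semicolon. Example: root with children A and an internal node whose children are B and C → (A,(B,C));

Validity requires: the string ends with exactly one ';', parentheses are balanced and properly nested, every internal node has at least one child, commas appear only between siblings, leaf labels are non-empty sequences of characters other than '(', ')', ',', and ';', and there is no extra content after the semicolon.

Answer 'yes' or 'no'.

Answer: yes

Derivation:
Input: ((X,((P,H,E,N),(S,F)),B),A);
Paren balance: 5 '(' vs 5 ')' OK
Ends with single ';': True
Full parse: OK
Valid: True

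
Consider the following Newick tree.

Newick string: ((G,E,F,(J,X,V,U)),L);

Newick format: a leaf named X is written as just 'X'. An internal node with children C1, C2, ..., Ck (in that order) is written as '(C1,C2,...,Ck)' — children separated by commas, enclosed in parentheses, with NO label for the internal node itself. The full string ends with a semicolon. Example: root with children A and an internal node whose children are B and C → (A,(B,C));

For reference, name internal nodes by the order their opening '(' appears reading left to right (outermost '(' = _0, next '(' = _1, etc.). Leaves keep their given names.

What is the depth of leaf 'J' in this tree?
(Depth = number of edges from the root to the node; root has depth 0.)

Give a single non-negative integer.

Answer: 3

Derivation:
Newick: ((G,E,F,(J,X,V,U)),L);
Naming internals by '(' encounter order: outermost '(' = _0, next = _1, ...
Query node: J
Path from root: _0 -> _1 -> _2 -> J
Depth of J: 3 (number of edges from root)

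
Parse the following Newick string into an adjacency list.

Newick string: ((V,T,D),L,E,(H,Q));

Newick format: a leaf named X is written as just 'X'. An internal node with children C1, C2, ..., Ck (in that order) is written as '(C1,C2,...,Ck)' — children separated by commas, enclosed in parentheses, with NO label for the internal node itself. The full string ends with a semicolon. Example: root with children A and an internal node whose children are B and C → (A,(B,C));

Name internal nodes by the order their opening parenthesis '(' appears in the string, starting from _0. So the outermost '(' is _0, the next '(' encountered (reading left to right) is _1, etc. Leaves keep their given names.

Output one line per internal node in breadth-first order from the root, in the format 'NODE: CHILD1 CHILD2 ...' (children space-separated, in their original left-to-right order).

Input: ((V,T,D),L,E,(H,Q));
Scanning left-to-right, naming '(' by encounter order:
  pos 0: '(' -> open internal node _0 (depth 1)
  pos 1: '(' -> open internal node _1 (depth 2)
  pos 7: ')' -> close internal node _1 (now at depth 1)
  pos 13: '(' -> open internal node _2 (depth 2)
  pos 17: ')' -> close internal node _2 (now at depth 1)
  pos 18: ')' -> close internal node _0 (now at depth 0)
Total internal nodes: 3
BFS adjacency from root:
  _0: _1 L E _2
  _1: V T D
  _2: H Q

Answer: _0: _1 L E _2
_1: V T D
_2: H Q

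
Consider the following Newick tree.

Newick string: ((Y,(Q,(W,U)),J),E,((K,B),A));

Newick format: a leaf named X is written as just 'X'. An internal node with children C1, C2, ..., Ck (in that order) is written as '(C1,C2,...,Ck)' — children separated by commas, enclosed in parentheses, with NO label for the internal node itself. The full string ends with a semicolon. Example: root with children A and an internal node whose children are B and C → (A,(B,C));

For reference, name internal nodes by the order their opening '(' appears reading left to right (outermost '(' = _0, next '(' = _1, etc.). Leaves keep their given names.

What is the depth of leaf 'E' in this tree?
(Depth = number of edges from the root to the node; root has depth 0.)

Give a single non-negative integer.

Answer: 1

Derivation:
Newick: ((Y,(Q,(W,U)),J),E,((K,B),A));
Naming internals by '(' encounter order: outermost '(' = _0, next = _1, ...
Query node: E
Path from root: _0 -> E
Depth of E: 1 (number of edges from root)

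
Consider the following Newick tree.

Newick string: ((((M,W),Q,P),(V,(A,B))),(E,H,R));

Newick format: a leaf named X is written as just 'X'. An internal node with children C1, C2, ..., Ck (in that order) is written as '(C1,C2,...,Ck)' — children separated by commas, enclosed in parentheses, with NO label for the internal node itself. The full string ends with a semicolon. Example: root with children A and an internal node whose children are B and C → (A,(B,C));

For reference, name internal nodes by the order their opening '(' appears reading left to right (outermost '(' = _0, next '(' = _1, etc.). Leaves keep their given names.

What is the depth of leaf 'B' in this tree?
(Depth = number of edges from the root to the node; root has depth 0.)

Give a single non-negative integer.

Answer: 4

Derivation:
Newick: ((((M,W),Q,P),(V,(A,B))),(E,H,R));
Naming internals by '(' encounter order: outermost '(' = _0, next = _1, ...
Query node: B
Path from root: _0 -> _1 -> _4 -> _5 -> B
Depth of B: 4 (number of edges from root)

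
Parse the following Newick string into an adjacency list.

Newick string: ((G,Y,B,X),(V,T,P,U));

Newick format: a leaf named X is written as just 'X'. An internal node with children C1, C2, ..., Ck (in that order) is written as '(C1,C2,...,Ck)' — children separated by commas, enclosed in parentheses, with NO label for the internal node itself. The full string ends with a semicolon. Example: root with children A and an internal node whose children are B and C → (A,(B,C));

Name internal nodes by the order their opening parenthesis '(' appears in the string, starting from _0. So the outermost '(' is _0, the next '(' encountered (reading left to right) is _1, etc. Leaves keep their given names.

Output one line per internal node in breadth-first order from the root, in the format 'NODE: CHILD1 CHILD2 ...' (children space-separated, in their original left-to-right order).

Input: ((G,Y,B,X),(V,T,P,U));
Scanning left-to-right, naming '(' by encounter order:
  pos 0: '(' -> open internal node _0 (depth 1)
  pos 1: '(' -> open internal node _1 (depth 2)
  pos 9: ')' -> close internal node _1 (now at depth 1)
  pos 11: '(' -> open internal node _2 (depth 2)
  pos 19: ')' -> close internal node _2 (now at depth 1)
  pos 20: ')' -> close internal node _0 (now at depth 0)
Total internal nodes: 3
BFS adjacency from root:
  _0: _1 _2
  _1: G Y B X
  _2: V T P U

Answer: _0: _1 _2
_1: G Y B X
_2: V T P U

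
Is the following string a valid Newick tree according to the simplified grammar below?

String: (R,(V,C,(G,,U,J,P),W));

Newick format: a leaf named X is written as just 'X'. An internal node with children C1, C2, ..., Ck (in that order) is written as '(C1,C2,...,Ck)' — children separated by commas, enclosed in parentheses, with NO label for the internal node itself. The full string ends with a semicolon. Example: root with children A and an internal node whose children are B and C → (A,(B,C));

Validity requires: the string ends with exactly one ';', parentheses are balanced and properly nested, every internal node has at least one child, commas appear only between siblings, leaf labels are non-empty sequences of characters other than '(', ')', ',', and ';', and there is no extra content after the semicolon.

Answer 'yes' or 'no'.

Answer: no

Derivation:
Input: (R,(V,C,(G,,U,J,P),W));
Paren balance: 3 '(' vs 3 ')' OK
Ends with single ';': True
Full parse: FAILS (empty leaf label at pos 11)
Valid: False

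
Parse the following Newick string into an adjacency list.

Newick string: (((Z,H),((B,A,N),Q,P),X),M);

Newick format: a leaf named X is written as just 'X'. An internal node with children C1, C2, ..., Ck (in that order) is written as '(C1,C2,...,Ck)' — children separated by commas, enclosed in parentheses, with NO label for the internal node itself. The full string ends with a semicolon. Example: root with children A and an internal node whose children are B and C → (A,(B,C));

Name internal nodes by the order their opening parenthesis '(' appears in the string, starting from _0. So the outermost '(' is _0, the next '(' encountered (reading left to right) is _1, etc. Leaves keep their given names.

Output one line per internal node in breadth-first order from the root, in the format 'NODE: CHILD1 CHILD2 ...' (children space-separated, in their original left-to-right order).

Input: (((Z,H),((B,A,N),Q,P),X),M);
Scanning left-to-right, naming '(' by encounter order:
  pos 0: '(' -> open internal node _0 (depth 1)
  pos 1: '(' -> open internal node _1 (depth 2)
  pos 2: '(' -> open internal node _2 (depth 3)
  pos 6: ')' -> close internal node _2 (now at depth 2)
  pos 8: '(' -> open internal node _3 (depth 3)
  pos 9: '(' -> open internal node _4 (depth 4)
  pos 15: ')' -> close internal node _4 (now at depth 3)
  pos 20: ')' -> close internal node _3 (now at depth 2)
  pos 23: ')' -> close internal node _1 (now at depth 1)
  pos 26: ')' -> close internal node _0 (now at depth 0)
Total internal nodes: 5
BFS adjacency from root:
  _0: _1 M
  _1: _2 _3 X
  _2: Z H
  _3: _4 Q P
  _4: B A N

Answer: _0: _1 M
_1: _2 _3 X
_2: Z H
_3: _4 Q P
_4: B A N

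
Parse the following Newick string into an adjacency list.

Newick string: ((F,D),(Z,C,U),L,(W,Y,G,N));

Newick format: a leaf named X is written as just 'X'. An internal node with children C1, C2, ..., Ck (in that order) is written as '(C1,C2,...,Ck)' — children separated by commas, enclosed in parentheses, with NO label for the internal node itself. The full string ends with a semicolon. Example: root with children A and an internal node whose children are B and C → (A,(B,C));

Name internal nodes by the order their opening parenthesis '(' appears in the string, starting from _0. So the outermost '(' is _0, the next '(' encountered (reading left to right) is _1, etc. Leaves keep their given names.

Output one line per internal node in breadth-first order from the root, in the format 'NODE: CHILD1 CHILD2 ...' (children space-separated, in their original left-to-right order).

Input: ((F,D),(Z,C,U),L,(W,Y,G,N));
Scanning left-to-right, naming '(' by encounter order:
  pos 0: '(' -> open internal node _0 (depth 1)
  pos 1: '(' -> open internal node _1 (depth 2)
  pos 5: ')' -> close internal node _1 (now at depth 1)
  pos 7: '(' -> open internal node _2 (depth 2)
  pos 13: ')' -> close internal node _2 (now at depth 1)
  pos 17: '(' -> open internal node _3 (depth 2)
  pos 25: ')' -> close internal node _3 (now at depth 1)
  pos 26: ')' -> close internal node _0 (now at depth 0)
Total internal nodes: 4
BFS adjacency from root:
  _0: _1 _2 L _3
  _1: F D
  _2: Z C U
  _3: W Y G N

Answer: _0: _1 _2 L _3
_1: F D
_2: Z C U
_3: W Y G N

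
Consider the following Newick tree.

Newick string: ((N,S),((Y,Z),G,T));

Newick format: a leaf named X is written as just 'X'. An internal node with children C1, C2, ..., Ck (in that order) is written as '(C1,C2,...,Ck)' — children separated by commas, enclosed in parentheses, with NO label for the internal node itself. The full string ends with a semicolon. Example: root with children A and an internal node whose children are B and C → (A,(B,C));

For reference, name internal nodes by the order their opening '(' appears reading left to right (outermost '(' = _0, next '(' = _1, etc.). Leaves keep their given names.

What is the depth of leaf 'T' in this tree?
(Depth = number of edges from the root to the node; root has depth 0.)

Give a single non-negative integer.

Answer: 2

Derivation:
Newick: ((N,S),((Y,Z),G,T));
Naming internals by '(' encounter order: outermost '(' = _0, next = _1, ...
Query node: T
Path from root: _0 -> _2 -> T
Depth of T: 2 (number of edges from root)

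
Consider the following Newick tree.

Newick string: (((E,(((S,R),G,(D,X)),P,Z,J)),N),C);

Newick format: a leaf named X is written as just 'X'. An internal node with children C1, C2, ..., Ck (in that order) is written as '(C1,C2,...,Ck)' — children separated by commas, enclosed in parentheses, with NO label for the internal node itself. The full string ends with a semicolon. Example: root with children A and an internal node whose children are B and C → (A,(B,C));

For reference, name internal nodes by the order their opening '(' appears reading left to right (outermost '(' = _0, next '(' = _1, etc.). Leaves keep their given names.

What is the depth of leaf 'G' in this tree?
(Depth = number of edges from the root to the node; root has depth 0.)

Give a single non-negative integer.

Newick: (((E,(((S,R),G,(D,X)),P,Z,J)),N),C);
Naming internals by '(' encounter order: outermost '(' = _0, next = _1, ...
Query node: G
Path from root: _0 -> _1 -> _2 -> _3 -> _4 -> G
Depth of G: 5 (number of edges from root)

Answer: 5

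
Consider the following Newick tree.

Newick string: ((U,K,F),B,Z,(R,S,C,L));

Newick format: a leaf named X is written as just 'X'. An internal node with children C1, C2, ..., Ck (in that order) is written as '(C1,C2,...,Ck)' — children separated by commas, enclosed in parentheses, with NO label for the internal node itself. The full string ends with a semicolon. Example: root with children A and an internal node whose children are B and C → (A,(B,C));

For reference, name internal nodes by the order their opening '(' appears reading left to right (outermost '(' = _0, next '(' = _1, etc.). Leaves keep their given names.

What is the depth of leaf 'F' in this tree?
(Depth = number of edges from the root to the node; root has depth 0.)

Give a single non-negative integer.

Newick: ((U,K,F),B,Z,(R,S,C,L));
Naming internals by '(' encounter order: outermost '(' = _0, next = _1, ...
Query node: F
Path from root: _0 -> _1 -> F
Depth of F: 2 (number of edges from root)

Answer: 2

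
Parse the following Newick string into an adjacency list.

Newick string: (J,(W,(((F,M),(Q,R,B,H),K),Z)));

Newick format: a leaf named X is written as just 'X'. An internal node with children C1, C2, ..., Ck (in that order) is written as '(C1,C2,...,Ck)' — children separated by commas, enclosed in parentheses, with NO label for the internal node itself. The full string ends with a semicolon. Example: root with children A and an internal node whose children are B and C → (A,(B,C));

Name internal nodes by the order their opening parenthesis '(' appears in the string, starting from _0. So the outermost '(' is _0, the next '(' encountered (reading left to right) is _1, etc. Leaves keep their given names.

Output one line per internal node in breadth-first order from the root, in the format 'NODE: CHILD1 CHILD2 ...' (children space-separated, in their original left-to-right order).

Input: (J,(W,(((F,M),(Q,R,B,H),K),Z)));
Scanning left-to-right, naming '(' by encounter order:
  pos 0: '(' -> open internal node _0 (depth 1)
  pos 3: '(' -> open internal node _1 (depth 2)
  pos 6: '(' -> open internal node _2 (depth 3)
  pos 7: '(' -> open internal node _3 (depth 4)
  pos 8: '(' -> open internal node _4 (depth 5)
  pos 12: ')' -> close internal node _4 (now at depth 4)
  pos 14: '(' -> open internal node _5 (depth 5)
  pos 22: ')' -> close internal node _5 (now at depth 4)
  pos 25: ')' -> close internal node _3 (now at depth 3)
  pos 28: ')' -> close internal node _2 (now at depth 2)
  pos 29: ')' -> close internal node _1 (now at depth 1)
  pos 30: ')' -> close internal node _0 (now at depth 0)
Total internal nodes: 6
BFS adjacency from root:
  _0: J _1
  _1: W _2
  _2: _3 Z
  _3: _4 _5 K
  _4: F M
  _5: Q R B H

Answer: _0: J _1
_1: W _2
_2: _3 Z
_3: _4 _5 K
_4: F M
_5: Q R B H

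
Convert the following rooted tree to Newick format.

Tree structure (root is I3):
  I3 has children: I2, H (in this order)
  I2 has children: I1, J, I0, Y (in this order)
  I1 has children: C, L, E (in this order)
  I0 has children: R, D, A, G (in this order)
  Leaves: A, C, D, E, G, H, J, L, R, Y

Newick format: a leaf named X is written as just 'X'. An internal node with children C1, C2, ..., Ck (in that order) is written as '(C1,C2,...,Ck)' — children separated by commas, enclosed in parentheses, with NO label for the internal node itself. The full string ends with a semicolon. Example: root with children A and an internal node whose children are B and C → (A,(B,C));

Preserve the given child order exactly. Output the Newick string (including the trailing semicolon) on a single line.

internal I3 with children ['I2', 'H']
  internal I2 with children ['I1', 'J', 'I0', 'Y']
    internal I1 with children ['C', 'L', 'E']
      leaf 'C' → 'C'
      leaf 'L' → 'L'
      leaf 'E' → 'E'
    → '(C,L,E)'
    leaf 'J' → 'J'
    internal I0 with children ['R', 'D', 'A', 'G']
      leaf 'R' → 'R'
      leaf 'D' → 'D'
      leaf 'A' → 'A'
      leaf 'G' → 'G'
    → '(R,D,A,G)'
    leaf 'Y' → 'Y'
  → '((C,L,E),J,(R,D,A,G),Y)'
  leaf 'H' → 'H'
→ '(((C,L,E),J,(R,D,A,G),Y),H)'
Final: (((C,L,E),J,(R,D,A,G),Y),H);

Answer: (((C,L,E),J,(R,D,A,G),Y),H);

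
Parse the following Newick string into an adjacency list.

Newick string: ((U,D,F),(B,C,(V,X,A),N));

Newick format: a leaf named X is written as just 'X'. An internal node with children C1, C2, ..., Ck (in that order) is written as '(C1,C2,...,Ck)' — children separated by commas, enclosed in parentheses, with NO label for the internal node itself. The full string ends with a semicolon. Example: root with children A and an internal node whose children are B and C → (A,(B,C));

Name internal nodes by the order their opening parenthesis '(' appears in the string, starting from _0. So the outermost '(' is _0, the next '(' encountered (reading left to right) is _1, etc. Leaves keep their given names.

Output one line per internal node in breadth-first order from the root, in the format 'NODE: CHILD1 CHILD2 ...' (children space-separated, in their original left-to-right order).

Input: ((U,D,F),(B,C,(V,X,A),N));
Scanning left-to-right, naming '(' by encounter order:
  pos 0: '(' -> open internal node _0 (depth 1)
  pos 1: '(' -> open internal node _1 (depth 2)
  pos 7: ')' -> close internal node _1 (now at depth 1)
  pos 9: '(' -> open internal node _2 (depth 2)
  pos 14: '(' -> open internal node _3 (depth 3)
  pos 20: ')' -> close internal node _3 (now at depth 2)
  pos 23: ')' -> close internal node _2 (now at depth 1)
  pos 24: ')' -> close internal node _0 (now at depth 0)
Total internal nodes: 4
BFS adjacency from root:
  _0: _1 _2
  _1: U D F
  _2: B C _3 N
  _3: V X A

Answer: _0: _1 _2
_1: U D F
_2: B C _3 N
_3: V X A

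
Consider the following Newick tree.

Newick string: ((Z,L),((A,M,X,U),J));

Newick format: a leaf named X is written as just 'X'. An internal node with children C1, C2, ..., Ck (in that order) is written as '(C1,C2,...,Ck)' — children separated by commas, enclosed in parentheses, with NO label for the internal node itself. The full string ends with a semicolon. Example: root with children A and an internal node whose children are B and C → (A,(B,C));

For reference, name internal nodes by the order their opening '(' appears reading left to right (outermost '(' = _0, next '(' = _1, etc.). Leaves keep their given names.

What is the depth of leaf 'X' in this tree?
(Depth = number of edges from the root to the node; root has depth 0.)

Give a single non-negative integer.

Newick: ((Z,L),((A,M,X,U),J));
Naming internals by '(' encounter order: outermost '(' = _0, next = _1, ...
Query node: X
Path from root: _0 -> _2 -> _3 -> X
Depth of X: 3 (number of edges from root)

Answer: 3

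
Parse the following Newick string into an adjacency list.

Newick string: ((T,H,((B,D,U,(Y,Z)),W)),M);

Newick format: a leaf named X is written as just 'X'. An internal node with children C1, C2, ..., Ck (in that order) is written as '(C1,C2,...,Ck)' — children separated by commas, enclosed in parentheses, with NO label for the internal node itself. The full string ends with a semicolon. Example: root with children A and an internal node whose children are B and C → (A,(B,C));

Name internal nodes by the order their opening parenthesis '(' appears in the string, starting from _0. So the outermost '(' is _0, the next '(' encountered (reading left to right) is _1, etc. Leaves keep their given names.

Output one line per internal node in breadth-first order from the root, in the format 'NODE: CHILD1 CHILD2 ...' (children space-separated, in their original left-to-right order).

Answer: _0: _1 M
_1: T H _2
_2: _3 W
_3: B D U _4
_4: Y Z

Derivation:
Input: ((T,H,((B,D,U,(Y,Z)),W)),M);
Scanning left-to-right, naming '(' by encounter order:
  pos 0: '(' -> open internal node _0 (depth 1)
  pos 1: '(' -> open internal node _1 (depth 2)
  pos 6: '(' -> open internal node _2 (depth 3)
  pos 7: '(' -> open internal node _3 (depth 4)
  pos 14: '(' -> open internal node _4 (depth 5)
  pos 18: ')' -> close internal node _4 (now at depth 4)
  pos 19: ')' -> close internal node _3 (now at depth 3)
  pos 22: ')' -> close internal node _2 (now at depth 2)
  pos 23: ')' -> close internal node _1 (now at depth 1)
  pos 26: ')' -> close internal node _0 (now at depth 0)
Total internal nodes: 5
BFS adjacency from root:
  _0: _1 M
  _1: T H _2
  _2: _3 W
  _3: B D U _4
  _4: Y Z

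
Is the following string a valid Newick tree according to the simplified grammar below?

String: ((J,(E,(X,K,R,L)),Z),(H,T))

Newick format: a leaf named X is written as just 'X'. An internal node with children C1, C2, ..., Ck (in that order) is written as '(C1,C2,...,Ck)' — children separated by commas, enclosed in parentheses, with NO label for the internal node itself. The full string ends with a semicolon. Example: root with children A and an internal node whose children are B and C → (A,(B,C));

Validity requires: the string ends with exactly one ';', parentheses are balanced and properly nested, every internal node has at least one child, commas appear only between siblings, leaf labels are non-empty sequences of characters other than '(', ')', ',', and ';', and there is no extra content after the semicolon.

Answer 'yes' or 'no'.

Answer: no

Derivation:
Input: ((J,(E,(X,K,R,L)),Z),(H,T))
Paren balance: 5 '(' vs 5 ')' OK
Ends with single ';': False
Full parse: FAILS (must end with ;)
Valid: False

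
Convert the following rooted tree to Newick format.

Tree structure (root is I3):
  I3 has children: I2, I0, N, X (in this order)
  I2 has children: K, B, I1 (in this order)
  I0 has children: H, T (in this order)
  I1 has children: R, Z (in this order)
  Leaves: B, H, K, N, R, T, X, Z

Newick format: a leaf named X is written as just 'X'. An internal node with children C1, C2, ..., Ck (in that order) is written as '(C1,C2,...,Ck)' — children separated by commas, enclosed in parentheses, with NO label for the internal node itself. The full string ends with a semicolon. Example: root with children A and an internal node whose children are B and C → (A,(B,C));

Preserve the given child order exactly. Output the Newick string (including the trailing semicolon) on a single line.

internal I3 with children ['I2', 'I0', 'N', 'X']
  internal I2 with children ['K', 'B', 'I1']
    leaf 'K' → 'K'
    leaf 'B' → 'B'
    internal I1 with children ['R', 'Z']
      leaf 'R' → 'R'
      leaf 'Z' → 'Z'
    → '(R,Z)'
  → '(K,B,(R,Z))'
  internal I0 with children ['H', 'T']
    leaf 'H' → 'H'
    leaf 'T' → 'T'
  → '(H,T)'
  leaf 'N' → 'N'
  leaf 'X' → 'X'
→ '((K,B,(R,Z)),(H,T),N,X)'
Final: ((K,B,(R,Z)),(H,T),N,X);

Answer: ((K,B,(R,Z)),(H,T),N,X);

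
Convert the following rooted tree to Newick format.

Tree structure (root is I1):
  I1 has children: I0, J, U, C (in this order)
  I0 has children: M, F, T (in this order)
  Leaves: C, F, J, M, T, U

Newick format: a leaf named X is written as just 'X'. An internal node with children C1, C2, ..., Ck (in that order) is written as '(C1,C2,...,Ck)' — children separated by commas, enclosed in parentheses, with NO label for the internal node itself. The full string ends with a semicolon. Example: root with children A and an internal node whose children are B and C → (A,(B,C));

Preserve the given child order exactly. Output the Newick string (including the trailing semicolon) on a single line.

internal I1 with children ['I0', 'J', 'U', 'C']
  internal I0 with children ['M', 'F', 'T']
    leaf 'M' → 'M'
    leaf 'F' → 'F'
    leaf 'T' → 'T'
  → '(M,F,T)'
  leaf 'J' → 'J'
  leaf 'U' → 'U'
  leaf 'C' → 'C'
→ '((M,F,T),J,U,C)'
Final: ((M,F,T),J,U,C);

Answer: ((M,F,T),J,U,C);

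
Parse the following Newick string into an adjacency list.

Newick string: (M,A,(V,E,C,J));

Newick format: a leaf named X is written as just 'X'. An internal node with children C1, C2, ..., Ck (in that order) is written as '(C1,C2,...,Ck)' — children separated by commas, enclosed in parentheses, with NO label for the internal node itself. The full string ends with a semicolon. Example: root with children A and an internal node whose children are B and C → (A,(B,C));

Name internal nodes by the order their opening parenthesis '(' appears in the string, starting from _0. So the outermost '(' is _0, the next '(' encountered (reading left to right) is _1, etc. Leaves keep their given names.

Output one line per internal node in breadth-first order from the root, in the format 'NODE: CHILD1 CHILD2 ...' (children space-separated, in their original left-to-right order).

Input: (M,A,(V,E,C,J));
Scanning left-to-right, naming '(' by encounter order:
  pos 0: '(' -> open internal node _0 (depth 1)
  pos 5: '(' -> open internal node _1 (depth 2)
  pos 13: ')' -> close internal node _1 (now at depth 1)
  pos 14: ')' -> close internal node _0 (now at depth 0)
Total internal nodes: 2
BFS adjacency from root:
  _0: M A _1
  _1: V E C J

Answer: _0: M A _1
_1: V E C J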